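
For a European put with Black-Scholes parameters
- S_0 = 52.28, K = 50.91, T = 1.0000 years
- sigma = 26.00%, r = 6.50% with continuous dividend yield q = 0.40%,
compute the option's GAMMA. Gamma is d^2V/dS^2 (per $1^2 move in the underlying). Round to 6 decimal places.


d1 = 0.4667481571; d2 = 0.2067481571
phi(d1) = 0.3577698221; exp(-qT) = 0.9960079893; exp(-rT) = 0.9370674634
Gamma = exp(-qT) * phi(d1) / (S * sigma * sqrt(T)) = 0.9960079893 * 0.3577698221 / (52.2800 * 0.2600 * 1.0000000000) = 0.026215

Answer: Gamma = 0.026215


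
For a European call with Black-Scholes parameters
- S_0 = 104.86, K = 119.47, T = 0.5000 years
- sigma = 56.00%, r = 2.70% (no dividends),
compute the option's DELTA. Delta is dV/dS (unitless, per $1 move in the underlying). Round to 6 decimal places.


Answer: Delta = 0.461234

Derivation:
d1 = -0.0973260932; d2 = -0.4933058907
phi(d1) = 0.3970572836; exp(-qT) = 1.0000000000; exp(-rT) = 0.9865907163
N(d1) = 0.4612337175
Delta = exp(-qT) * N(d1) = 1.0000000000 * 0.4612337175 = 0.461234


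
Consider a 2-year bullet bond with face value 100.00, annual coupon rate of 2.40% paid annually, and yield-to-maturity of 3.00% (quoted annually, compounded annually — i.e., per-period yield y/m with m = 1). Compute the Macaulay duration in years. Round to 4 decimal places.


Answer: Macaulay duration = 1.9764 years

Derivation:
Coupon per period c = face * coupon_rate / m = 2.400000
Periods per year m = 1; per-period yield y/m = 0.030000
Number of cashflows N = 2
Cashflows (t years, CF_t, discount factor 1/(1+y/m)^(m*t), PV):
  t = 1.0000: CF_t = 2.400000, DF = 0.970874, PV = 2.330097
  t = 2.0000: CF_t = 102.400000, DF = 0.942596, PV = 96.521821
Price P = sum_t PV_t = 98.851918
Macaulay numerator sum_t t * PV_t:
  t * PV_t at t = 1.0000: 2.330097
  t * PV_t at t = 2.0000: 193.043642
Macaulay duration D = (sum_t t * PV_t) / P = 195.373739 / 98.851918 = 1.976428


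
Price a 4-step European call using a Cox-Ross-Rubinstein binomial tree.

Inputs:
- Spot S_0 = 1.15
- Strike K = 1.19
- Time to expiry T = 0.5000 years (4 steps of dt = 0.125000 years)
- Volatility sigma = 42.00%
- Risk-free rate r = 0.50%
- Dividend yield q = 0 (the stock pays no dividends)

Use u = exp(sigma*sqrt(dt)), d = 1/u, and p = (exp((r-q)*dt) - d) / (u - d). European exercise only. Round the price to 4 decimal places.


dt = T/N = 0.125000
u = exp(sigma*sqrt(dt)) = 1.160084; d = 1/u = 0.862007
p = (exp((r-q)*dt) - d) / (u - d) = 0.465042
Discount per step: exp(-r*dt) = 0.999375
Stock lattice S(k, i) with i counting down-moves:
  k=0: S(0,0) = 1.1500
  k=1: S(1,0) = 1.3341; S(1,1) = 0.9913
  k=2: S(2,0) = 1.5477; S(2,1) = 1.1500; S(2,2) = 0.8545
  k=3: S(3,0) = 1.7954; S(3,1) = 1.3341; S(3,2) = 0.9913; S(3,3) = 0.7366
  k=4: S(4,0) = 2.0828; S(4,1) = 1.5477; S(4,2) = 1.1500; S(4,3) = 0.8545; S(4,4) = 0.6350
Terminal payoffs V(N, i) = max(S_T - K, 0):
  V(4,0) = 0.892839; V(4,1) = 0.357664; V(4,2) = 0.000000; V(4,3) = 0.000000; V(4,4) = 0.000000
Backward induction: V(k, i) = exp(-r*dt) * [p * V(k+1, i) + (1-p) * V(k+1, i+1)].
  V(3,0) = exp(-r*dt) * [p*0.892839 + (1-p)*0.357664] = 0.606164
  V(3,1) = exp(-r*dt) * [p*0.357664 + (1-p)*0.000000] = 0.166225
  V(3,2) = exp(-r*dt) * [p*0.000000 + (1-p)*0.000000] = 0.000000
  V(3,3) = exp(-r*dt) * [p*0.000000 + (1-p)*0.000000] = 0.000000
  V(2,0) = exp(-r*dt) * [p*0.606164 + (1-p)*0.166225] = 0.370584
  V(2,1) = exp(-r*dt) * [p*0.166225 + (1-p)*0.000000] = 0.077253
  V(2,2) = exp(-r*dt) * [p*0.000000 + (1-p)*0.000000] = 0.000000
  V(1,0) = exp(-r*dt) * [p*0.370584 + (1-p)*0.077253] = 0.213531
  V(1,1) = exp(-r*dt) * [p*0.077253 + (1-p)*0.000000] = 0.035904
  V(0,0) = exp(-r*dt) * [p*0.213531 + (1-p)*0.035904] = 0.118434

Answer: Price = V(0,0) = 0.1184


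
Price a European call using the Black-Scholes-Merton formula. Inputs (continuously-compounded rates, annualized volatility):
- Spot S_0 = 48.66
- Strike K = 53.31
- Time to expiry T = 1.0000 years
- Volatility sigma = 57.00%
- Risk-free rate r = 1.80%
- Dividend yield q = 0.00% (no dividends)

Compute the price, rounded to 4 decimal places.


Answer: Price = 9.5735

Derivation:
d1 = (ln(S/K) + (r - q + 0.5*sigma^2) * T) / (sigma * sqrt(T)) = 0.15646212
d2 = d1 - sigma * sqrt(T) = -0.41353788
exp(-rT) = 0.98216103; exp(-qT) = 1.00000000
C = S_0 * exp(-qT) * N(d1) - K * exp(-rT) * N(d2)
N(d1) = 0.56216561; N(d2) = 0.33960629
C = 48.6600 * 1.00000000 * 0.56216561 - 53.3100 * 0.98216103 * 0.33960629 = 9.5735


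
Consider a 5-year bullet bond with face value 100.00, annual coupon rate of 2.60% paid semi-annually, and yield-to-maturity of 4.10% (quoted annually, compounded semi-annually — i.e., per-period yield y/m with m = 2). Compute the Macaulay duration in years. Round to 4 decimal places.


Coupon per period c = face * coupon_rate / m = 1.300000
Periods per year m = 2; per-period yield y/m = 0.020500
Number of cashflows N = 10
Cashflows (t years, CF_t, discount factor 1/(1+y/m)^(m*t), PV):
  t = 0.5000: CF_t = 1.300000, DF = 0.979912, PV = 1.273885
  t = 1.0000: CF_t = 1.300000, DF = 0.960227, PV = 1.248295
  t = 1.5000: CF_t = 1.300000, DF = 0.940938, PV = 1.223219
  t = 2.0000: CF_t = 1.300000, DF = 0.922036, PV = 1.198647
  t = 2.5000: CF_t = 1.300000, DF = 0.903514, PV = 1.174568
  t = 3.0000: CF_t = 1.300000, DF = 0.885364, PV = 1.150973
  t = 3.5000: CF_t = 1.300000, DF = 0.867579, PV = 1.127852
  t = 4.0000: CF_t = 1.300000, DF = 0.850151, PV = 1.105196
  t = 4.5000: CF_t = 1.300000, DF = 0.833073, PV = 1.082995
  t = 5.0000: CF_t = 101.300000, DF = 0.816338, PV = 82.695020
Price P = sum_t PV_t = 93.280651
Macaulay numerator sum_t t * PV_t:
  t * PV_t at t = 0.5000: 0.636943
  t * PV_t at t = 1.0000: 1.248295
  t * PV_t at t = 1.5000: 1.834829
  t * PV_t at t = 2.0000: 2.397294
  t * PV_t at t = 2.5000: 2.936421
  t * PV_t at t = 3.0000: 3.452920
  t * PV_t at t = 3.5000: 3.947484
  t * PV_t at t = 4.0000: 4.420784
  t * PV_t at t = 4.5000: 4.873475
  t * PV_t at t = 5.0000: 413.475098
Macaulay duration D = (sum_t t * PV_t) / P = 439.223543 / 93.280651 = 4.708624

Answer: Macaulay duration = 4.7086 years


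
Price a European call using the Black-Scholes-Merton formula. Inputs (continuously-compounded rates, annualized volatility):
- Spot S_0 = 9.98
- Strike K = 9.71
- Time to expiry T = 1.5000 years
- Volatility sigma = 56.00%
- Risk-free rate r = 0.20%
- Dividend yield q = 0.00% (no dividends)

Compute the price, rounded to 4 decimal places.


d1 = (ln(S/K) + (r - q + 0.5*sigma^2) * T) / (sigma * sqrt(T)) = 0.38729175
d2 = d1 - sigma * sqrt(T) = -0.29856538
exp(-rT) = 0.99700450; exp(-qT) = 1.00000000
C = S_0 * exp(-qT) * N(d1) - K * exp(-rT) * N(d2)
N(d1) = 0.65072988; N(d2) = 0.38263584
C = 9.9800 * 1.00000000 * 0.65072988 - 9.7100 * 0.99700450 * 0.38263584 = 2.7900

Answer: Price = 2.7900


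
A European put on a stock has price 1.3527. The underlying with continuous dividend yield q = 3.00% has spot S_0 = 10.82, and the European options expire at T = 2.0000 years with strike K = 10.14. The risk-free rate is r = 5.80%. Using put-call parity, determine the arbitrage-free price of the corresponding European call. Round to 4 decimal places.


Answer: Call price = 2.5132

Derivation:
Put-call parity: C - P = S_0 * exp(-qT) - K * exp(-rT).
S_0 * exp(-qT) = 10.8200 * 0.94176453 = 10.18989225
K * exp(-rT) = 10.1400 * 0.89047522 = 9.02941876
C = P + S*exp(-qT) - K*exp(-rT)
C = 1.3527 + 10.18989225 - 9.02941876 = 2.5132


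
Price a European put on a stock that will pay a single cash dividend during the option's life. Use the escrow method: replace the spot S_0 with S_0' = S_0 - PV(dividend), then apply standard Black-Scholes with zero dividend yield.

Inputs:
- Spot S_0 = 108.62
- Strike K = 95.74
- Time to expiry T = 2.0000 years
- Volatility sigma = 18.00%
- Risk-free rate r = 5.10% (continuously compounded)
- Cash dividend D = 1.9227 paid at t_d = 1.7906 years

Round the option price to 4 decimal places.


Answer: Price = 2.7629

Derivation:
PV(D) = D * exp(-r * t_d) = 1.9227 * 0.91272504 = 1.75489644
S_0' = S_0 - PV(D) = 108.6200 - 1.75489644 = 106.86510356
d1 = (ln(S_0'/K) + (r + sigma^2/2)*T) / (sigma*sqrt(T)) = 0.95982337
d2 = d1 - sigma*sqrt(T) = 0.70526493
exp(-rT) = 0.90302955
N(-d1) = 0.16857206; N(-d2) = 0.24032269
P = K * exp(-rT) * N(-d2) - S_0' * N(-d1) = 95.7400 * 0.90302955 * 0.24032269 - 106.86510356 * 0.16857206 = 2.7629


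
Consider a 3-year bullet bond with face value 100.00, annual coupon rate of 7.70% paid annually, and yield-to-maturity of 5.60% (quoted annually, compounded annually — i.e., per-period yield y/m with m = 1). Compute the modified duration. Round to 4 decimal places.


Coupon per period c = face * coupon_rate / m = 7.700000
Periods per year m = 1; per-period yield y/m = 0.056000
Number of cashflows N = 3
Cashflows (t years, CF_t, discount factor 1/(1+y/m)^(m*t), PV):
  t = 1.0000: CF_t = 7.700000, DF = 0.946970, PV = 7.291667
  t = 2.0000: CF_t = 7.700000, DF = 0.896752, PV = 6.904987
  t = 3.0000: CF_t = 107.700000, DF = 0.849197, PV = 91.458474
Price P = sum_t PV_t = 105.655128
First compute Macaulay numerator sum_t t * PV_t:
  t * PV_t at t = 1.0000: 7.291667
  t * PV_t at t = 2.0000: 13.809975
  t * PV_t at t = 3.0000: 274.375421
Macaulay duration D = 295.477062 / 105.655128 = 2.796618
Modified duration = D / (1 + y/m) = 2.796618 / (1 + 0.056000) = 2.648313

Answer: Modified duration = 2.6483


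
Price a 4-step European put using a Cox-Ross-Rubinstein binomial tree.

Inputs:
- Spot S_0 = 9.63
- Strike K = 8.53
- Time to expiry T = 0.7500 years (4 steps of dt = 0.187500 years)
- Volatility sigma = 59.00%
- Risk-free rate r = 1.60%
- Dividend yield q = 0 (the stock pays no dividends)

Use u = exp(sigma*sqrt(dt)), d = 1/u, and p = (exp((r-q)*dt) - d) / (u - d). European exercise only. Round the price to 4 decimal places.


Answer: Price = V(0,0) = 1.3188

Derivation:
dt = T/N = 0.187500
u = exp(sigma*sqrt(dt)) = 1.291078; d = 1/u = 0.774547
p = (exp((r-q)*dt) - d) / (u - d) = 0.442292
Discount per step: exp(-r*dt) = 0.997004
Stock lattice S(k, i) with i counting down-moves:
  k=0: S(0,0) = 9.6300
  k=1: S(1,0) = 12.4331; S(1,1) = 7.4589
  k=2: S(2,0) = 16.0521; S(2,1) = 9.6300; S(2,2) = 5.7773
  k=3: S(3,0) = 20.7245; S(3,1) = 12.4331; S(3,2) = 7.4589; S(3,3) = 4.4748
  k=4: S(4,0) = 26.7569; S(4,1) = 16.0521; S(4,2) = 9.6300; S(4,3) = 5.7773; S(4,4) = 3.4659
Terminal payoffs V(N, i) = max(K - S_T, 0):
  V(4,0) = 0.000000; V(4,1) = 0.000000; V(4,2) = 0.000000; V(4,3) = 2.752747; V(4,4) = 5.064097
Backward induction: V(k, i) = exp(-r*dt) * [p * V(k+1, i) + (1-p) * V(k+1, i+1)].
  V(3,0) = exp(-r*dt) * [p*0.000000 + (1-p)*0.000000] = 0.000000
  V(3,1) = exp(-r*dt) * [p*0.000000 + (1-p)*0.000000] = 0.000000
  V(3,2) = exp(-r*dt) * [p*0.000000 + (1-p)*2.752747] = 1.530629
  V(3,3) = exp(-r*dt) * [p*2.752747 + (1-p)*5.064097] = 4.029697
  V(2,0) = exp(-r*dt) * [p*0.000000 + (1-p)*0.000000] = 0.000000
  V(2,1) = exp(-r*dt) * [p*0.000000 + (1-p)*1.530629] = 0.851086
  V(2,2) = exp(-r*dt) * [p*1.530629 + (1-p)*4.029697] = 2.915618
  V(1,0) = exp(-r*dt) * [p*0.000000 + (1-p)*0.851086] = 0.473235
  V(1,1) = exp(-r*dt) * [p*0.851086 + (1-p)*2.915618] = 1.996493
  V(0,0) = exp(-r*dt) * [p*0.473235 + (1-p)*1.996493] = 1.318805


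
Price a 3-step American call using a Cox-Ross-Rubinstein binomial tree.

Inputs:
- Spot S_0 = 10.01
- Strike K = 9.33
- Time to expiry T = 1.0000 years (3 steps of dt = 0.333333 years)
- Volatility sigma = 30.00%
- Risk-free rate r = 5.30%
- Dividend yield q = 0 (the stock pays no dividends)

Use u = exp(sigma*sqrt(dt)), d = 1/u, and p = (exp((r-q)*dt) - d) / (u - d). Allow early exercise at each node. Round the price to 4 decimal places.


dt = T/N = 0.333333
u = exp(sigma*sqrt(dt)) = 1.189110; d = 1/u = 0.840965
p = (exp((r-q)*dt) - d) / (u - d) = 0.508003
Discount per step: exp(-r*dt) = 0.982488
Stock lattice S(k, i) with i counting down-moves:
  k=0: S(0,0) = 10.0100
  k=1: S(1,0) = 11.9030; S(1,1) = 8.4181
  k=2: S(2,0) = 14.1540; S(2,1) = 10.0100; S(2,2) = 7.0793
  k=3: S(3,0) = 16.8306; S(3,1) = 11.9030; S(3,2) = 8.4181; S(3,3) = 5.9534
Terminal payoffs V(N, i) = max(S_T - K, 0):
  V(3,0) = 7.500620; V(3,1) = 2.572991; V(3,2) = 0.000000; V(3,3) = 0.000000
Backward induction: V(k, i) = exp(-r*dt) * [p * V(k+1, i) + (1-p) * V(k+1, i+1)]; then take max(V_cont, immediate exercise) for American.
  V(2,0) = exp(-r*dt) * [p*7.500620 + (1-p)*2.572991] = 4.987347; exercise = 4.823964; V(2,0) = max -> 4.987347
  V(2,1) = exp(-r*dt) * [p*2.572991 + (1-p)*0.000000] = 1.284197; exercise = 0.680000; V(2,1) = max -> 1.284197
  V(2,2) = exp(-r*dt) * [p*0.000000 + (1-p)*0.000000] = 0.000000; exercise = 0.000000; V(2,2) = max -> 0.000000
  V(1,0) = exp(-r*dt) * [p*4.987347 + (1-p)*1.284197] = 3.109976; exercise = 2.572991; V(1,0) = max -> 3.109976
  V(1,1) = exp(-r*dt) * [p*1.284197 + (1-p)*0.000000] = 0.640952; exercise = 0.000000; V(1,1) = max -> 0.640952
  V(0,0) = exp(-r*dt) * [p*3.109976 + (1-p)*0.640952] = 1.862035; exercise = 0.680000; V(0,0) = max -> 1.862035

Answer: Price = V(0,0) = 1.8620


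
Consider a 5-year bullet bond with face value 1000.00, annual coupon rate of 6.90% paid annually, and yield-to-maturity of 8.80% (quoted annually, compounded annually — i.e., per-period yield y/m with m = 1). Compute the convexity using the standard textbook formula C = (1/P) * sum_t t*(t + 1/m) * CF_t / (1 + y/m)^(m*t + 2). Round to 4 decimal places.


Coupon per period c = face * coupon_rate / m = 69.000000
Periods per year m = 1; per-period yield y/m = 0.088000
Number of cashflows N = 5
Cashflows (t years, CF_t, discount factor 1/(1+y/m)^(m*t), PV):
  t = 1.0000: CF_t = 69.000000, DF = 0.919118, PV = 63.419118
  t = 2.0000: CF_t = 69.000000, DF = 0.844777, PV = 58.289630
  t = 3.0000: CF_t = 69.000000, DF = 0.776450, PV = 53.575028
  t = 4.0000: CF_t = 69.000000, DF = 0.713649, PV = 49.241753
  t = 5.0000: CF_t = 1069.000000, DF = 0.655927, PV = 701.185987
Price P = sum_t PV_t = 925.711516
Convexity numerator sum_t t*(t + 1/m) * CF_t / (1+y/m)^(m*t + 2):
  t = 1.0000: term = 107.150055
  t = 2.0000: term = 295.450521
  t = 3.0000: term = 543.107575
  t = 4.0000: term = 831.966260
  t = 5.0000: term = 17770.379083
Convexity = (1/P) * sum = 19548.053494 / 925.711516 = 21.116788

Answer: Convexity = 21.1168


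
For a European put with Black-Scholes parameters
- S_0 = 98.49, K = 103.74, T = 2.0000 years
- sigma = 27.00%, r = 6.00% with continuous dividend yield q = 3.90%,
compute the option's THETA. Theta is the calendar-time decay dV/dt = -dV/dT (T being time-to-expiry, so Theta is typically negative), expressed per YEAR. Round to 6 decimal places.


d1 = 0.1649058161; d2 = -0.2169318457
phi(d1) = 0.3935545877; exp(-qT) = 0.9249644265; exp(-rT) = 0.8869204367
Theta = -S*exp(-qT)*phi(d1)*sigma/(2*sqrt(T)) + r*K*exp(-rT)*N(-d2) - q*S*exp(-qT)*N(-d1)
N(-d1) = 0.4345090572; N(-d2) = 0.5858692704; sqrt(T) = 1.4142135624
Term 1 = -98.4900 * 0.9249644265 * 0.3935545877 * 0.2700 / (2 * 1.4142135624) = -3.4224799917
Term 2 = 0.0600 * 103.7400 * 0.8869204367 * 0.5858692704 = 3.2343191748
Term 3 = -0.0390 * 98.4900 * 0.9249644265 * 0.4345090572 = -1.5437629313
Theta = -3.4224799917 + (3.2343191748) + (-1.5437629313) = -1.731924

Answer: Theta = -1.731924


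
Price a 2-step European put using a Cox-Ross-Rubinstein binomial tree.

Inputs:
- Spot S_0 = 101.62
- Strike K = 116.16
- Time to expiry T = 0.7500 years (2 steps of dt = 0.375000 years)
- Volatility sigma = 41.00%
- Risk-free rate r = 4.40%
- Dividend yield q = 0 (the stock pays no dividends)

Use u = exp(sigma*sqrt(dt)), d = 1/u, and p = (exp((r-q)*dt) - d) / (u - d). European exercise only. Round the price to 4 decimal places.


Answer: Price = V(0,0) = 21.8445

Derivation:
dt = T/N = 0.375000
u = exp(sigma*sqrt(dt)) = 1.285404; d = 1/u = 0.777966
p = (exp((r-q)*dt) - d) / (u - d) = 0.470346
Discount per step: exp(-r*dt) = 0.983635
Stock lattice S(k, i) with i counting down-moves:
  k=0: S(0,0) = 101.6200
  k=1: S(1,0) = 130.6227; S(1,1) = 79.0569
  k=2: S(2,0) = 167.9029; S(2,1) = 101.6200; S(2,2) = 61.5036
Terminal payoffs V(N, i) = max(K - S_T, 0):
  V(2,0) = 0.000000; V(2,1) = 14.540000; V(2,2) = 54.656446
Backward induction: V(k, i) = exp(-r*dt) * [p * V(k+1, i) + (1-p) * V(k+1, i+1)].
  V(1,0) = exp(-r*dt) * [p*0.000000 + (1-p)*14.540000] = 7.575149
  V(1,1) = exp(-r*dt) * [p*14.540000 + (1-p)*54.656446] = 35.202200
  V(0,0) = exp(-r*dt) * [p*7.575149 + (1-p)*35.202200] = 21.844515


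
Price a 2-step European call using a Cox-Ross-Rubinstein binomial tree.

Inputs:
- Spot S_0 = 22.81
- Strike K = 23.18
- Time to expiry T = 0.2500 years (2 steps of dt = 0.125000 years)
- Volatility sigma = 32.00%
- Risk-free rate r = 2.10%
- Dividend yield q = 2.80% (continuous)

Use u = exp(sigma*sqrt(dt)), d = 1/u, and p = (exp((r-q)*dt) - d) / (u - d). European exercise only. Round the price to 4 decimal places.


dt = T/N = 0.125000
u = exp(sigma*sqrt(dt)) = 1.119785; d = 1/u = 0.893028
p = (exp((r-q)*dt) - d) / (u - d) = 0.467889
Discount per step: exp(-r*dt) = 0.997378
Stock lattice S(k, i) with i counting down-moves:
  k=0: S(0,0) = 22.8100
  k=1: S(1,0) = 25.5423; S(1,1) = 20.3700
  k=2: S(2,0) = 28.6019; S(2,1) = 22.8100; S(2,2) = 18.1910
Terminal payoffs V(N, i) = max(S_T - K, 0):
  V(2,0) = 5.421902; V(2,1) = 0.000000; V(2,2) = 0.000000
Backward induction: V(k, i) = exp(-r*dt) * [p * V(k+1, i) + (1-p) * V(k+1, i+1)].
  V(1,0) = exp(-r*dt) * [p*5.421902 + (1-p)*0.000000] = 2.530197
  V(1,1) = exp(-r*dt) * [p*0.000000 + (1-p)*0.000000] = 0.000000
  V(0,0) = exp(-r*dt) * [p*2.530197 + (1-p)*0.000000] = 1.180747

Answer: Price = V(0,0) = 1.1807


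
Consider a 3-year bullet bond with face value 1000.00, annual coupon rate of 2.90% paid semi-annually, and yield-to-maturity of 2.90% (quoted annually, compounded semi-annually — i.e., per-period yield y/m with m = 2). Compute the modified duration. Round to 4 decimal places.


Answer: Modified duration = 2.8535

Derivation:
Coupon per period c = face * coupon_rate / m = 14.500000
Periods per year m = 2; per-period yield y/m = 0.014500
Number of cashflows N = 6
Cashflows (t years, CF_t, discount factor 1/(1+y/m)^(m*t), PV):
  t = 0.5000: CF_t = 14.500000, DF = 0.985707, PV = 14.292755
  t = 1.0000: CF_t = 14.500000, DF = 0.971619, PV = 14.088472
  t = 1.5000: CF_t = 14.500000, DF = 0.957732, PV = 13.887109
  t = 2.0000: CF_t = 14.500000, DF = 0.944043, PV = 13.688624
  t = 2.5000: CF_t = 14.500000, DF = 0.930550, PV = 13.492976
  t = 3.0000: CF_t = 1014.500000, DF = 0.917250, PV = 930.550064
Price P = sum_t PV_t = 1000.000000
First compute Macaulay numerator sum_t t * PV_t:
  t * PV_t at t = 0.5000: 7.146378
  t * PV_t at t = 1.0000: 14.088472
  t * PV_t at t = 1.5000: 20.830664
  t * PV_t at t = 2.0000: 27.377248
  t * PV_t at t = 2.5000: 33.732440
  t * PV_t at t = 3.0000: 2791.650191
Macaulay duration D = 2894.825392 / 1000.000000 = 2.894825
Modified duration = D / (1 + y/m) = 2.894825 / (1 + 0.014500) = 2.853450


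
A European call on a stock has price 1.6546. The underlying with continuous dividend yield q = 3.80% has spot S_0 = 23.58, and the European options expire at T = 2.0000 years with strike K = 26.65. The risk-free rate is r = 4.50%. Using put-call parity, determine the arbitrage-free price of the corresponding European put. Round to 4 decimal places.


Answer: Put price = 4.1565

Derivation:
Put-call parity: C - P = S_0 * exp(-qT) - K * exp(-rT).
S_0 * exp(-qT) = 23.5800 * 0.92681621 = 21.85432615
K * exp(-rT) = 26.6500 * 0.91393119 = 24.35626609
P = C - S*exp(-qT) + K*exp(-rT)
P = 1.6546 - 21.85432615 + 24.35626609 = 4.1565


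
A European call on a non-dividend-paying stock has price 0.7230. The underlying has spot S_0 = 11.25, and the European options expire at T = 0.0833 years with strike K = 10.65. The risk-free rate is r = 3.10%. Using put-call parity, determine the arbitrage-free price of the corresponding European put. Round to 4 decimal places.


Answer: Put price = 0.0955

Derivation:
Put-call parity: C - P = S_0 * exp(-qT) - K * exp(-rT).
S_0 * exp(-qT) = 11.2500 * 1.00000000 = 11.25000000
K * exp(-rT) = 10.6500 * 0.99742103 = 10.62253398
P = C - S*exp(-qT) + K*exp(-rT)
P = 0.7230 - 11.25000000 + 10.62253398 = 0.0955


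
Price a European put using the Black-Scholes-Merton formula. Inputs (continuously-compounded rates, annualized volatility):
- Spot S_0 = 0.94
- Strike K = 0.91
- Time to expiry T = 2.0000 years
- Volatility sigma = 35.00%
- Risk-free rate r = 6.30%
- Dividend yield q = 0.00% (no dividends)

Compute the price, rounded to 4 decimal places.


Answer: Price = 0.1099

Derivation:
d1 = (ln(S/K) + (r - q + 0.5*sigma^2) * T) / (sigma * sqrt(T)) = 0.56757497
d2 = d1 - sigma * sqrt(T) = 0.07260022
exp(-rT) = 0.88161485; exp(-qT) = 1.00000000
P = K * exp(-rT) * N(-d2) - S_0 * exp(-qT) * N(-d1)
N(-d1) = 0.28516180; N(-d2) = 0.47106213
P = 0.9100 * 0.88161485 * 0.47106213 - 0.9400 * 1.00000000 * 0.28516180 = 0.1099


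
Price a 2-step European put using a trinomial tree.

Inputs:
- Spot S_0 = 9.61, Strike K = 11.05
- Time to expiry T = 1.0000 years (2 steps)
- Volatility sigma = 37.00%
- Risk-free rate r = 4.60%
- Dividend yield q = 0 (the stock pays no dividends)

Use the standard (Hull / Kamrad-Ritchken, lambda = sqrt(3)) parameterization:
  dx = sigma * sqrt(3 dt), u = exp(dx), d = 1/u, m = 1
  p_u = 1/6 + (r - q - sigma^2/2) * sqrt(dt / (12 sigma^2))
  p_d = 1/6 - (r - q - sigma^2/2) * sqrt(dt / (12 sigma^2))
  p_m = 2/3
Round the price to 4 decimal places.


Answer: Price = V(0,0) = 2.0334

Derivation:
dt = T/N = 0.500000; dx = sigma*sqrt(3*dt) = 0.453156
u = exp(dx) = 1.573269; d = 1/u = 0.635619
p_u = 0.154281, p_m = 0.666667, p_d = 0.179052
Discount per step: exp(-r*dt) = 0.977262
Stock lattice S(k, j) with j the centered position index:
  k=0: S(0,+0) = 9.6100
  k=1: S(1,-1) = 6.1083; S(1,+0) = 9.6100; S(1,+1) = 15.1191
  k=2: S(2,-2) = 3.8826; S(2,-1) = 6.1083; S(2,+0) = 9.6100; S(2,+1) = 15.1191; S(2,+2) = 23.7864
Terminal payoffs V(N, j) = max(K - S_T, 0):
  V(2,-2) = 7.167447; V(2,-1) = 4.941699; V(2,+0) = 1.440000; V(2,+1) = 0.000000; V(2,+2) = 0.000000
Backward induction: V(k, j) = exp(-r*dt) * [p_u * V(k+1, j+1) + p_m * V(k+1, j) + p_d * V(k+1, j-1)]
  V(1,-1) = exp(-r*dt) * [p_u*1.440000 + p_m*4.941699 + p_d*7.167447] = 4.690838
  V(1,+0) = exp(-r*dt) * [p_u*0.000000 + p_m*1.440000 + p_d*4.941699] = 1.802875
  V(1,+1) = exp(-r*dt) * [p_u*0.000000 + p_m*0.000000 + p_d*1.440000] = 0.251972
  V(0,+0) = exp(-r*dt) * [p_u*0.251972 + p_m*1.802875 + p_d*4.690838] = 2.033385


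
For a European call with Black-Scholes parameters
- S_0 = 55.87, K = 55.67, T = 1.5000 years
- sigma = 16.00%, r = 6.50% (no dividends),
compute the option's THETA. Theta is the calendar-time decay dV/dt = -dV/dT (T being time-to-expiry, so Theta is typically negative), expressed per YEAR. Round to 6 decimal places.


d1 = 0.6138327463; d2 = 0.4178735669
phi(d1) = 0.3304387859; exp(-qT) = 1.0000000000; exp(-rT) = 0.9071023416
Theta = -S*exp(-qT)*phi(d1)*sigma/(2*sqrt(T)) - r*K*exp(-rT)*N(d2) + q*S*exp(-qT)*N(d1)
N(d1) = 0.7303370721; N(d2) = 0.6619802202; sqrt(T) = 1.2247448714
Term 1 = -55.8700 * 1.0000000000 * 0.3304387859 * 0.1600 / (2 * 1.2247448714) = -1.2059076400
Term 2 = -0.0650 * 55.6700 * 0.9071023416 * 0.6619802202 = -2.1728806828
Term 3 = 0 (no dividend yield, q = 0)
Theta = -1.2059076400 + (-2.1728806828) + (0.0000000000) = -3.378788

Answer: Theta = -3.378788


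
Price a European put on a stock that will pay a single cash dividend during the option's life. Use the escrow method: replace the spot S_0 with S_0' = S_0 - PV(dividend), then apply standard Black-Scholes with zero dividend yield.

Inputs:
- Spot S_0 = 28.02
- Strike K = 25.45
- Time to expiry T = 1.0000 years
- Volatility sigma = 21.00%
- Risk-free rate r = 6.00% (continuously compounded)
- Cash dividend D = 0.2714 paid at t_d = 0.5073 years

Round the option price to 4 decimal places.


PV(D) = D * exp(-r * t_d) = 0.2714 * 0.97002057 = 0.26326358
S_0' = S_0 - PV(D) = 28.0200 - 0.26326358 = 27.75673642
d1 = (ln(S_0'/K) + (r + sigma^2/2)*T) / (sigma*sqrt(T)) = 0.80387058
d2 = d1 - sigma*sqrt(T) = 0.59387058
exp(-rT) = 0.94176453
N(-d1) = 0.21073586; N(-d2) = 0.27629934
P = K * exp(-rT) * N(-d2) - S_0' * N(-d1) = 25.4500 * 0.94176453 * 0.27629934 - 27.75673642 * 0.21073586 = 0.7730

Answer: Price = 0.7730


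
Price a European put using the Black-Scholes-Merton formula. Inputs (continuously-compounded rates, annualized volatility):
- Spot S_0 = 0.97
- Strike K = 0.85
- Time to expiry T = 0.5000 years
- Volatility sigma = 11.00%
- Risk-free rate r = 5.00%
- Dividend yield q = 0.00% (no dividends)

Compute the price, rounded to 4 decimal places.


d1 = (ln(S/K) + (r - q + 0.5*sigma^2) * T) / (sigma * sqrt(T)) = 2.05812714
d2 = d1 - sigma * sqrt(T) = 1.98034539
exp(-rT) = 0.97530991; exp(-qT) = 1.00000000
P = K * exp(-rT) * N(-d2) - S_0 * exp(-qT) * N(-d1)
N(-d1) = 0.01978897; N(-d2) = 0.02383237
P = 0.8500 * 0.97530991 * 0.02383237 - 0.9700 * 1.00000000 * 0.01978897 = 0.0006

Answer: Price = 0.0006


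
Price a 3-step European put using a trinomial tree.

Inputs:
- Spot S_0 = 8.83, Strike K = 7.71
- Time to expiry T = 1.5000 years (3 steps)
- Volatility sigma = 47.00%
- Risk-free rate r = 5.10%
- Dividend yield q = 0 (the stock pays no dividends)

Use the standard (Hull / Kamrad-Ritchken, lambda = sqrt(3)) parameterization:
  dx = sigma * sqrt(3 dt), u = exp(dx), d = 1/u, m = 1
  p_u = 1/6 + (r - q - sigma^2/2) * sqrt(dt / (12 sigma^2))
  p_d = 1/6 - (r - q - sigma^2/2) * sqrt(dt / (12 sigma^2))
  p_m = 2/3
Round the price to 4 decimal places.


Answer: Price = V(0,0) = 1.0704

Derivation:
dt = T/N = 0.500000; dx = sigma*sqrt(3*dt) = 0.575630
u = exp(dx) = 1.778251; d = 1/u = 0.562350
p_u = 0.140847, p_m = 0.666667, p_d = 0.192486
Discount per step: exp(-r*dt) = 0.974822
Stock lattice S(k, j) with j the centered position index:
  k=0: S(0,+0) = 8.8300
  k=1: S(1,-1) = 4.9656; S(1,+0) = 8.8300; S(1,+1) = 15.7020
  k=2: S(2,-2) = 2.7924; S(2,-1) = 4.9656; S(2,+0) = 8.8300; S(2,+1) = 15.7020; S(2,+2) = 27.9220
  k=3: S(3,-3) = 1.5703; S(3,-2) = 2.7924; S(3,-1) = 4.9656; S(3,+0) = 8.8300; S(3,+1) = 15.7020; S(3,+2) = 27.9220; S(3,+3) = 49.6523
Terminal payoffs V(N, j) = max(K - S_T, 0):
  V(3,-3) = 6.139703; V(3,-2) = 4.917618; V(3,-1) = 2.744446; V(3,+0) = 0.000000; V(3,+1) = 0.000000; V(3,+2) = 0.000000; V(3,+3) = 0.000000
Backward induction: V(k, j) = exp(-r*dt) * [p_u * V(k+1, j+1) + p_m * V(k+1, j) + p_d * V(k+1, j-1)]
  V(2,-2) = exp(-r*dt) * [p_u*2.744446 + p_m*4.917618 + p_d*6.139703] = 4.724738
  V(2,-1) = exp(-r*dt) * [p_u*0.000000 + p_m*2.744446 + p_d*4.917618] = 2.706306
  V(2,+0) = exp(-r*dt) * [p_u*0.000000 + p_m*0.000000 + p_d*2.744446] = 0.514967
  V(2,+1) = exp(-r*dt) * [p_u*0.000000 + p_m*0.000000 + p_d*0.000000] = 0.000000
  V(2,+2) = exp(-r*dt) * [p_u*0.000000 + p_m*0.000000 + p_d*0.000000] = 0.000000
  V(1,-1) = exp(-r*dt) * [p_u*0.514967 + p_m*2.706306 + p_d*4.724738] = 2.716033
  V(1,+0) = exp(-r*dt) * [p_u*0.000000 + p_m*0.514967 + p_d*2.706306] = 0.842479
  V(1,+1) = exp(-r*dt) * [p_u*0.000000 + p_m*0.000000 + p_d*0.514967] = 0.096628
  V(0,+0) = exp(-r*dt) * [p_u*0.096628 + p_m*0.842479 + p_d*2.716033] = 1.070415


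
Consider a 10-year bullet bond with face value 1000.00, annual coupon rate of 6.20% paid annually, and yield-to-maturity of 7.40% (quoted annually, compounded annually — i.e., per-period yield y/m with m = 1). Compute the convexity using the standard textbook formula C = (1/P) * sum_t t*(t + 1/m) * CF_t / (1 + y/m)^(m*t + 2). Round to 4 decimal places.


Answer: Convexity = 65.9171

Derivation:
Coupon per period c = face * coupon_rate / m = 62.000000
Periods per year m = 1; per-period yield y/m = 0.074000
Number of cashflows N = 10
Cashflows (t years, CF_t, discount factor 1/(1+y/m)^(m*t), PV):
  t = 1.0000: CF_t = 62.000000, DF = 0.931099, PV = 57.728119
  t = 2.0000: CF_t = 62.000000, DF = 0.866945, PV = 53.750577
  t = 3.0000: CF_t = 62.000000, DF = 0.807211, PV = 50.047092
  t = 4.0000: CF_t = 62.000000, DF = 0.751593, PV = 46.598782
  t = 5.0000: CF_t = 62.000000, DF = 0.699808, PV = 43.388065
  t = 6.0000: CF_t = 62.000000, DF = 0.651590, PV = 40.398571
  t = 7.0000: CF_t = 62.000000, DF = 0.606694, PV = 37.615057
  t = 8.0000: CF_t = 62.000000, DF = 0.564892, PV = 35.023330
  t = 9.0000: CF_t = 62.000000, DF = 0.525971, PV = 32.610177
  t = 10.0000: CF_t = 1062.000000, DF = 0.489731, PV = 520.093832
Price P = sum_t PV_t = 917.253601
Convexity numerator sum_t t*(t + 1/m) * CF_t / (1+y/m)^(m*t + 2):
  t = 1.0000: term = 100.094183
  t = 2.0000: term = 279.592691
  t = 3.0000: term = 520.656781
  t = 4.0000: term = 807.971416
  t = 5.0000: term = 1128.451699
  t = 6.0000: term = 1470.979868
  t = 7.0000: term = 1826.169917
  t = 8.0000: term = 2186.157123
  t = 9.0000: term = 2544.410060
  t = 10.0000: term = 49598.189724
Convexity = (1/P) * sum = 60462.673463 / 917.253601 = 65.917074


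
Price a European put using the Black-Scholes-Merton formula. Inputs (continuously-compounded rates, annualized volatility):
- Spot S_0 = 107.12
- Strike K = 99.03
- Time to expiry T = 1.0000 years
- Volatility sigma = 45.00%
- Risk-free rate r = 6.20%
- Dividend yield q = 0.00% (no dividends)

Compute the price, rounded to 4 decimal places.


d1 = (ln(S/K) + (r - q + 0.5*sigma^2) * T) / (sigma * sqrt(T)) = 0.53728193
d2 = d1 - sigma * sqrt(T) = 0.08728193
exp(-rT) = 0.93988289; exp(-qT) = 1.00000000
P = K * exp(-rT) * N(-d2) - S_0 * exp(-qT) * N(-d1)
N(-d1) = 0.29553644; N(-d2) = 0.46522371
P = 99.0300 * 0.93988289 * 0.46522371 - 107.1200 * 1.00000000 * 0.29553644 = 11.6436

Answer: Price = 11.6436


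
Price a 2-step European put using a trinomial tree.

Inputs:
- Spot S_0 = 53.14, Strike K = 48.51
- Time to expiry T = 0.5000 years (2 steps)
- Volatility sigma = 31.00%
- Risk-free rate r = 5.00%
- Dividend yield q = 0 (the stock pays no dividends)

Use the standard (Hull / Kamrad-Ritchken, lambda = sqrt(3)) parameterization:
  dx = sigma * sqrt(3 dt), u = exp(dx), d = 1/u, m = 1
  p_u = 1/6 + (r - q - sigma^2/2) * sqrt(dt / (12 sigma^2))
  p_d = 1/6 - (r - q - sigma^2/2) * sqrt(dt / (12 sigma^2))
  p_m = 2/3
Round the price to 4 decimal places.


dt = T/N = 0.250000; dx = sigma*sqrt(3*dt) = 0.268468
u = exp(dx) = 1.307959; d = 1/u = 0.764550
p_u = 0.167575, p_m = 0.666667, p_d = 0.165759
Discount per step: exp(-r*dt) = 0.987578
Stock lattice S(k, j) with j the centered position index:
  k=0: S(0,+0) = 53.1400
  k=1: S(1,-1) = 40.6282; S(1,+0) = 53.1400; S(1,+1) = 69.5049
  k=2: S(2,-2) = 31.0623; S(2,-1) = 40.6282; S(2,+0) = 53.1400; S(2,+1) = 69.5049; S(2,+2) = 90.9096
Terminal payoffs V(N, j) = max(K - S_T, 0):
  V(2,-2) = 17.447721; V(2,-1) = 7.881814; V(2,+0) = 0.000000; V(2,+1) = 0.000000; V(2,+2) = 0.000000
Backward induction: V(k, j) = exp(-r*dt) * [p_u * V(k+1, j+1) + p_m * V(k+1, j) + p_d * V(k+1, j-1)]
  V(1,-1) = exp(-r*dt) * [p_u*0.000000 + p_m*7.881814 + p_d*17.447721] = 8.045455
  V(1,+0) = exp(-r*dt) * [p_u*0.000000 + p_m*0.000000 + p_d*7.881814] = 1.290250
  V(1,+1) = exp(-r*dt) * [p_u*0.000000 + p_m*0.000000 + p_d*0.000000] = 0.000000
  V(0,+0) = exp(-r*dt) * [p_u*0.000000 + p_m*1.290250 + p_d*8.045455] = 2.166520

Answer: Price = V(0,0) = 2.1665


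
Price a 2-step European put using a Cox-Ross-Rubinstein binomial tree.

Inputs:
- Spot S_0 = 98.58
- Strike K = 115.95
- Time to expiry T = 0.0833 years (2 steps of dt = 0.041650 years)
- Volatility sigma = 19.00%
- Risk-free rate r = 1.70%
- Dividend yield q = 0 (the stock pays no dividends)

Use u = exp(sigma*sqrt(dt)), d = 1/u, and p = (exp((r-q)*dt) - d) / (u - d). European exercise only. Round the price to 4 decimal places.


dt = T/N = 0.041650
u = exp(sigma*sqrt(dt)) = 1.039537; d = 1/u = 0.961966
p = (exp((r-q)*dt) - d) / (u - d) = 0.499438
Discount per step: exp(-r*dt) = 0.999292
Stock lattice S(k, i) with i counting down-moves:
  k=0: S(0,0) = 98.5800
  k=1: S(1,0) = 102.4776; S(1,1) = 94.8306
  k=2: S(2,0) = 106.5293; S(2,1) = 98.5800; S(2,2) = 91.2239
Terminal payoffs V(N, i) = max(K - S_T, 0):
  V(2,0) = 9.420700; V(2,1) = 17.370000; V(2,2) = 24.726117
Backward induction: V(k, i) = exp(-r*dt) * [p * V(k+1, i) + (1-p) * V(k+1, i+1)].
  V(1,0) = exp(-r*dt) * [p*9.420700 + (1-p)*17.370000] = 13.390331
  V(1,1) = exp(-r*dt) * [p*17.370000 + (1-p)*24.726117] = 21.037290
  V(0,0) = exp(-r*dt) * [p*13.390331 + (1-p)*21.037290] = 17.205919

Answer: Price = V(0,0) = 17.2059


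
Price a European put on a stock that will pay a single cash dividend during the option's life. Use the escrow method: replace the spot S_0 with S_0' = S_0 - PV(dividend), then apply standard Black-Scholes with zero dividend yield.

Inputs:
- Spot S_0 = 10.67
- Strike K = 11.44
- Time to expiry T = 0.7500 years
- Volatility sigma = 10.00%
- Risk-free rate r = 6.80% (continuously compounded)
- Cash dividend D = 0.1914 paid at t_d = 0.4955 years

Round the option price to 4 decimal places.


Answer: Price = 0.5936

Derivation:
PV(D) = D * exp(-r * t_d) = 0.1914 * 0.96686732 = 0.18505841
S_0' = S_0 - PV(D) = 10.6700 - 0.18505841 = 10.48494159
d1 = (ln(S_0'/K) + (r + sigma^2/2)*T) / (sigma*sqrt(T)) = -0.37442195
d2 = d1 - sigma*sqrt(T) = -0.46102449
exp(-rT) = 0.95027867
N(-d1) = 0.64595479; N(-d2) = 0.67760948
P = K * exp(-rT) * N(-d2) - S_0' * N(-d1) = 11.4400 * 0.95027867 * 0.67760948 - 10.48494159 * 0.64595479 = 0.5936


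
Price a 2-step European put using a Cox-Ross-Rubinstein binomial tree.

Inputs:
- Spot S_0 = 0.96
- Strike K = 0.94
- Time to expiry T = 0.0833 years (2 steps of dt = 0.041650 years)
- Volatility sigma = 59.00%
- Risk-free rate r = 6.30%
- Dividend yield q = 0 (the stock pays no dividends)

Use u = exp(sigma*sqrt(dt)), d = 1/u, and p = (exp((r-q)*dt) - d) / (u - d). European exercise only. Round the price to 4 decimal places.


dt = T/N = 0.041650
u = exp(sigma*sqrt(dt)) = 1.127958; d = 1/u = 0.886558
p = (exp((r-q)*dt) - d) / (u - d) = 0.480818
Discount per step: exp(-r*dt) = 0.997379
Stock lattice S(k, i) with i counting down-moves:
  k=0: S(0,0) = 0.9600
  k=1: S(1,0) = 1.0828; S(1,1) = 0.8511
  k=2: S(2,0) = 1.2214; S(2,1) = 0.9600; S(2,2) = 0.7545
Terminal payoffs V(N, i) = max(K - S_T, 0):
  V(2,0) = 0.000000; V(2,1) = 0.000000; V(2,2) = 0.185455
Backward induction: V(k, i) = exp(-r*dt) * [p * V(k+1, i) + (1-p) * V(k+1, i+1)].
  V(1,0) = exp(-r*dt) * [p*0.000000 + (1-p)*0.000000] = 0.000000
  V(1,1) = exp(-r*dt) * [p*0.000000 + (1-p)*0.185455] = 0.096033
  V(0,0) = exp(-r*dt) * [p*0.000000 + (1-p)*0.096033] = 0.049728

Answer: Price = V(0,0) = 0.0497


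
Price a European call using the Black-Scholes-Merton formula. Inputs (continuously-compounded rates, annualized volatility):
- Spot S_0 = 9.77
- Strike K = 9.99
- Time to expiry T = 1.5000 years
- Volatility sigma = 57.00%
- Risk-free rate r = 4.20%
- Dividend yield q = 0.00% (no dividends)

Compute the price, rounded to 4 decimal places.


Answer: Price = 2.8127

Derivation:
d1 = (ln(S/K) + (r - q + 0.5*sigma^2) * T) / (sigma * sqrt(T)) = 0.40739867
d2 = d1 - sigma * sqrt(T) = -0.29070591
exp(-rT) = 0.93894347; exp(-qT) = 1.00000000
C = S_0 * exp(-qT) * N(d1) - K * exp(-rT) * N(d2)
N(d1) = 0.65814240; N(d2) = 0.38563813
C = 9.7700 * 1.00000000 * 0.65814240 - 9.9900 * 0.93894347 * 0.38563813 = 2.8127


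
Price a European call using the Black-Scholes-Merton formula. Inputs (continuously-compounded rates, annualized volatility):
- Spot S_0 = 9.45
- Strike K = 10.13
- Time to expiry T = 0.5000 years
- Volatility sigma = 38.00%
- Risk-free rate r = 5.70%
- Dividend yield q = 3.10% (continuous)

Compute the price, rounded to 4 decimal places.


Answer: Price = 0.7754

Derivation:
d1 = (ln(S/K) + (r - q + 0.5*sigma^2) * T) / (sigma * sqrt(T)) = -0.07587098
d2 = d1 - sigma * sqrt(T) = -0.34457156
exp(-rT) = 0.97190229; exp(-qT) = 0.98461951
C = S_0 * exp(-qT) * N(d1) - K * exp(-rT) * N(d2)
N(d1) = 0.46976087; N(d2) = 0.36520825
C = 9.4500 * 0.98461951 * 0.46976087 - 10.1300 * 0.97190229 * 0.36520825 = 0.7754


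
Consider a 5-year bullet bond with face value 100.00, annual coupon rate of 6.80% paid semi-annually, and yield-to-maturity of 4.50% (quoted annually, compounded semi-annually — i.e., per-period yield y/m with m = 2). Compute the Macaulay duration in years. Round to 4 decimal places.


Answer: Macaulay duration = 4.3594 years

Derivation:
Coupon per period c = face * coupon_rate / m = 3.400000
Periods per year m = 2; per-period yield y/m = 0.022500
Number of cashflows N = 10
Cashflows (t years, CF_t, discount factor 1/(1+y/m)^(m*t), PV):
  t = 0.5000: CF_t = 3.400000, DF = 0.977995, PV = 3.325183
  t = 1.0000: CF_t = 3.400000, DF = 0.956474, PV = 3.252013
  t = 1.5000: CF_t = 3.400000, DF = 0.935427, PV = 3.180453
  t = 2.0000: CF_t = 3.400000, DF = 0.914843, PV = 3.110467
  t = 2.5000: CF_t = 3.400000, DF = 0.894712, PV = 3.042022
  t = 3.0000: CF_t = 3.400000, DF = 0.875024, PV = 2.975083
  t = 3.5000: CF_t = 3.400000, DF = 0.855769, PV = 2.909616
  t = 4.0000: CF_t = 3.400000, DF = 0.836938, PV = 2.845590
  t = 4.5000: CF_t = 3.400000, DF = 0.818522, PV = 2.782973
  t = 5.0000: CF_t = 103.400000, DF = 0.800510, PV = 82.772748
Price P = sum_t PV_t = 110.196149
Macaulay numerator sum_t t * PV_t:
  t * PV_t at t = 0.5000: 1.662592
  t * PV_t at t = 1.0000: 3.252013
  t * PV_t at t = 1.5000: 4.770679
  t * PV_t at t = 2.0000: 6.220935
  t * PV_t at t = 2.5000: 7.605055
  t * PV_t at t = 3.0000: 8.925248
  t * PV_t at t = 3.5000: 10.183657
  t * PV_t at t = 4.0000: 11.382362
  t * PV_t at t = 4.5000: 12.523381
  t * PV_t at t = 5.0000: 413.863738
Macaulay duration D = (sum_t t * PV_t) / P = 480.389658 / 110.196149 = 4.359405


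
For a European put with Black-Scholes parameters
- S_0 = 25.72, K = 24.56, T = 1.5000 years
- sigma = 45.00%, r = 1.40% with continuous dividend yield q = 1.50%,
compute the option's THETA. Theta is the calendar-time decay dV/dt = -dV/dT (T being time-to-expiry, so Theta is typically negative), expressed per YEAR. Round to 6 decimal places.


Answer: Theta = -1.671308

Derivation:
d1 = 0.3565818313; d2 = -0.1945533608
phi(d1) = 0.3743688138; exp(-qT) = 0.9777512372; exp(-rT) = 0.9792189646
Theta = -S*exp(-qT)*phi(d1)*sigma/(2*sqrt(T)) + r*K*exp(-rT)*N(-d2) - q*S*exp(-qT)*N(-d1)
N(-d1) = 0.3607024405; N(-d2) = 0.5771286910; sqrt(T) = 1.2247448714
Term 1 = -25.7200 * 0.9777512372 * 0.3743688138 * 0.4500 / (2 * 1.2247448714) = -1.7295610262
Term 2 = 0.0140 * 24.5600 * 0.9792189646 * 0.5771286910 = 0.1943161419
Term 3 = -0.0150 * 25.7200 * 0.9777512372 * 0.3607024405 = -0.1360628859
Theta = -1.7295610262 + (0.1943161419) + (-0.1360628859) = -1.671308


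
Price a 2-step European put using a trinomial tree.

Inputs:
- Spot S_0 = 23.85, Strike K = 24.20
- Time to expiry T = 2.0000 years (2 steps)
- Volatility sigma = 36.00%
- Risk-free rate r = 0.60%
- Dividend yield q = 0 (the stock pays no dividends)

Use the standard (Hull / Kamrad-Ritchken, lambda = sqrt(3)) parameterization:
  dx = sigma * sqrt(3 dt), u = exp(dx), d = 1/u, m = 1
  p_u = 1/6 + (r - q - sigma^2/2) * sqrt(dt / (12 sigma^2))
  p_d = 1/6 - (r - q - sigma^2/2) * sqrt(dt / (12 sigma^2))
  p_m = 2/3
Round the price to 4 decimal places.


dt = T/N = 1.000000; dx = sigma*sqrt(3*dt) = 0.623538
u = exp(dx) = 1.865517; d = 1/u = 0.536044
p_u = 0.119516, p_m = 0.666667, p_d = 0.213817
Discount per step: exp(-r*dt) = 0.994018
Stock lattice S(k, j) with j the centered position index:
  k=0: S(0,+0) = 23.8500
  k=1: S(1,-1) = 12.7847; S(1,+0) = 23.8500; S(1,+1) = 44.4926
  k=2: S(2,-2) = 6.8531; S(2,-1) = 12.7847; S(2,+0) = 23.8500; S(2,+1) = 44.4926; S(2,+2) = 83.0017
Terminal payoffs V(N, j) = max(K - S_T, 0):
  V(2,-2) = 17.346855; V(2,-1) = 11.415341; V(2,+0) = 0.350000; V(2,+1) = 0.000000; V(2,+2) = 0.000000
Backward induction: V(k, j) = exp(-r*dt) * [p_u * V(k+1, j+1) + p_m * V(k+1, j) + p_d * V(k+1, j-1)]
  V(1,-1) = exp(-r*dt) * [p_u*0.350000 + p_m*11.415341 + p_d*17.346855] = 11.293147
  V(1,+0) = exp(-r*dt) * [p_u*0.000000 + p_m*0.350000 + p_d*11.415341] = 2.658130
  V(1,+1) = exp(-r*dt) * [p_u*0.000000 + p_m*0.000000 + p_d*0.350000] = 0.074388
  V(0,+0) = exp(-r*dt) * [p_u*0.074388 + p_m*2.658130 + p_d*11.293147] = 4.170545

Answer: Price = V(0,0) = 4.1705


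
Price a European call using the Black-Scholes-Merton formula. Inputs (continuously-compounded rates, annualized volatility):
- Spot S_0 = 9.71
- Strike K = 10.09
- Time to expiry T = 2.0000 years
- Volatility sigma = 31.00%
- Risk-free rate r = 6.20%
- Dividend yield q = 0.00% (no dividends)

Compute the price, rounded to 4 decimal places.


d1 = (ln(S/K) + (r - q + 0.5*sigma^2) * T) / (sigma * sqrt(T)) = 0.41448193
d2 = d1 - sigma * sqrt(T) = -0.02392428
exp(-rT) = 0.88337984; exp(-qT) = 1.00000000
C = S_0 * exp(-qT) * N(d1) - K * exp(-rT) * N(d2)
N(d1) = 0.66073940; N(d2) = 0.49045650
C = 9.7100 * 1.00000000 * 0.66073940 - 10.0900 * 0.88337984 * 0.49045650 = 2.0442

Answer: Price = 2.0442
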